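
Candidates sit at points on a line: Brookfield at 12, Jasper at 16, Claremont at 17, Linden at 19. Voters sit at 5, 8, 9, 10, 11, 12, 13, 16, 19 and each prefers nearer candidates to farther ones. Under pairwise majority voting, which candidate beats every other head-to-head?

With single-peaked preferences on a line, the Condorcet winner is the candidate closest to the median voter.
The median voter (position 11) is closest to Brookfield at 12.
Check: Brookfield vs Jasper — voters closer to Brookfield: 7 of 9.

Brookfield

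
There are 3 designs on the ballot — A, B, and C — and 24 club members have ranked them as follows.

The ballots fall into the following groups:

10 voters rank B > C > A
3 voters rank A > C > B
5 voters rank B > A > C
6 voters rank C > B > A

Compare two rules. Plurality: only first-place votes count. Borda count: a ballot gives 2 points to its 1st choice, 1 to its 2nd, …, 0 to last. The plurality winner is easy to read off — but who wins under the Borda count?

Plurality first-place counts: A 3, B 15, C 6 → B.
Borda totals: A 11, B 36, C 25 → B.

B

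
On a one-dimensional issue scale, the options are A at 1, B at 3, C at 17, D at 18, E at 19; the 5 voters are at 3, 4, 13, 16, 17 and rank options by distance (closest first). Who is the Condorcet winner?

With single-peaked preferences on a line, the Condorcet winner is the candidate closest to the median voter.
The median voter (position 13) is closest to C at 17.
Check: C vs A — voters closer to C: 3 of 5.

C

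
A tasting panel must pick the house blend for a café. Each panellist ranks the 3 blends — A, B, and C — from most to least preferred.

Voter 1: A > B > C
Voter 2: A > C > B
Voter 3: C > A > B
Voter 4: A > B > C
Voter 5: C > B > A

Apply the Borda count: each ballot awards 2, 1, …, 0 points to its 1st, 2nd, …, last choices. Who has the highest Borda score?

Borda scores:
  A: 2 + 2 + 1 + 2 + 0 = 7
  B: 1 + 0 + 0 + 1 + 1 = 3
  C: 0 + 1 + 2 + 0 + 2 = 5
A has the highest total.

A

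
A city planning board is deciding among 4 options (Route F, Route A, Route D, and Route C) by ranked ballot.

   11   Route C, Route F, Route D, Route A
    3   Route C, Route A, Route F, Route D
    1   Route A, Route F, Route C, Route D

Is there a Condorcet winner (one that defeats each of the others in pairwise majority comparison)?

Head-to-head results (15 voters total):
Route F vs Route A: Route F wins 11–4.
Route F vs Route D: Route F wins 15–0.
Route F vs Route C: Route C wins 14–1.
Route A vs Route D: Route D wins 11–4.
Route A vs Route C: Route C wins 14–1.
Route D vs Route C: Route C wins 15–0.
Route C beats each rival — Route F (14–1), Route A (14–1), Route D (15–0) — so Route C is the Condorcet winner.

Yes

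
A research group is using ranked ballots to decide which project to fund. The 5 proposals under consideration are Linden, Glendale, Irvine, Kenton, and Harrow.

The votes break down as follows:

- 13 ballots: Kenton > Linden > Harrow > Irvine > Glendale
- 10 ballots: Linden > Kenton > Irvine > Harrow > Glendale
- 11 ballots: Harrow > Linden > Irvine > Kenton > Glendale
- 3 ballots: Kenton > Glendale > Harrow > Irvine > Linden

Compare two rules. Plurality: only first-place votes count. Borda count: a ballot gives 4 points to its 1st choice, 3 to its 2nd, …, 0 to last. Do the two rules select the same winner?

No

Plurality first-place counts: Linden 10, Glendale 0, Irvine 0, Kenton 16, Harrow 11 → Kenton.
Borda totals: Linden 112, Glendale 9, Irvine 58, Kenton 105, Harrow 86 → Linden.
The two rules disagree: plurality picks Kenton, Borda picks Linden.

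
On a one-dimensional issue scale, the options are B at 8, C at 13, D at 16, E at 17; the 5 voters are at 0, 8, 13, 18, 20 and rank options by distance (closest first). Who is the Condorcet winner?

With single-peaked preferences on a line, the Condorcet winner is the candidate closest to the median voter.
The median voter (position 13) is closest to C at 13.
Check: C vs D — voters closer to C: 3 of 5.

C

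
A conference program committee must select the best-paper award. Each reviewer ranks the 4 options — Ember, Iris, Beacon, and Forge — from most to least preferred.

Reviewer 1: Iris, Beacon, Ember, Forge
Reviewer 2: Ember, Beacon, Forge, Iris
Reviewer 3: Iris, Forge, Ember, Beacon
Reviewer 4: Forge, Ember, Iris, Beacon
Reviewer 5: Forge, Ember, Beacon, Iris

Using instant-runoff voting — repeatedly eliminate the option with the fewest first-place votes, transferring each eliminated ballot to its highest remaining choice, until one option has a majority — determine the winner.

Forge

Round 1: Iris 2, Forge 2, Ember 1, Beacon 0. Beacon has the fewest and is eliminated.
Round 2: Iris 2, Forge 2, Ember 1. Ember has the fewest and is eliminated.
Round 3: Forge 3, Iris 2. Forge has a majority.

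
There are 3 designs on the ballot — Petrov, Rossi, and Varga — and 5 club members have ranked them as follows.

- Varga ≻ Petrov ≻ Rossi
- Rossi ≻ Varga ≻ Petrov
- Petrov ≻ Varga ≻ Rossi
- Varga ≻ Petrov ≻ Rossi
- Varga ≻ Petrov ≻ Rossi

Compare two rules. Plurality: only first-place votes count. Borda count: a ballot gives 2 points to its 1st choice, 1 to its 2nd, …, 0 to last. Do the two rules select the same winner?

Yes

Plurality first-place counts: Petrov 1, Rossi 1, Varga 3 → Varga.
Borda totals: Petrov 5, Rossi 2, Varga 8 → Varga.
The two rules agree on Varga.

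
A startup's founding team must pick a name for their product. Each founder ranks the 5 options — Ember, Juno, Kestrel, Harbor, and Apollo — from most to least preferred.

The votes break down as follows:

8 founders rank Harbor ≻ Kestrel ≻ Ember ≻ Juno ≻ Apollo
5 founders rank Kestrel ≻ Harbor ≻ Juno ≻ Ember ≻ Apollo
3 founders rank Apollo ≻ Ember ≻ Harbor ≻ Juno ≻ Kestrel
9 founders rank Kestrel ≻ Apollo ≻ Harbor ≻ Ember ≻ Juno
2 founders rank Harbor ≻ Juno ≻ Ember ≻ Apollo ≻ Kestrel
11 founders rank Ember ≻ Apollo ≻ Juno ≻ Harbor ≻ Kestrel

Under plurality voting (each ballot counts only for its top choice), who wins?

First-place vote totals:
  Ember: 11
  Juno: 0
  Kestrel: 14
  Harbor: 10
  Apollo: 3
Kestrel has the most first-place votes.

Kestrel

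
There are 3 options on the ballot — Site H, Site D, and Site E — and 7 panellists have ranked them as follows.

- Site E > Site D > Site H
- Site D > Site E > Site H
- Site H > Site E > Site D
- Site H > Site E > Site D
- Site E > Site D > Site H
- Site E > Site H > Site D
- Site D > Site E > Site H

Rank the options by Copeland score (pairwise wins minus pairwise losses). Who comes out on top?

Site E

Pairwise results:
  Site H vs Site D: Site D wins 4–3.
  Site H vs Site E: Site E wins 5–2.
  Site D vs Site E: Site E wins 5–2.
Copeland scores (wins − losses):
  Site H: 0 − 2 = -2
  Site D: 1 − 1 = 0
  Site E: 2 − 0 = 2
Site E has the best Copeland score.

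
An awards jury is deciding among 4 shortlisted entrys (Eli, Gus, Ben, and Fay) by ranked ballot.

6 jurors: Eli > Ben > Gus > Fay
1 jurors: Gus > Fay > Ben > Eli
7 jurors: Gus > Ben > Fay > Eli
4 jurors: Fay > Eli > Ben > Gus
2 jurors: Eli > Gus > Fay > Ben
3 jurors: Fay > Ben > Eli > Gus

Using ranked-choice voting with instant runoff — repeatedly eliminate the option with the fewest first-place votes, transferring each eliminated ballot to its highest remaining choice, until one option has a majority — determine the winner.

Eli

Round 1: Eli 8, Gus 8, Fay 7, Ben 0. Ben has the fewest and is eliminated.
Round 2: Eli 8, Gus 8, Fay 7. Fay has the fewest and is eliminated.
Round 3: Eli 15, Gus 8. Eli has a majority.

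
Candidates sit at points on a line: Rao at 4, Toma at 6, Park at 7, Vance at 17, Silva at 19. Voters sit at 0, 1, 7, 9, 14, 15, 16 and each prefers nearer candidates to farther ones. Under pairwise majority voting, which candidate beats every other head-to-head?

Park

With single-peaked preferences on a line, the Condorcet winner is the candidate closest to the median voter.
The median voter (position 9) is closest to Park at 7.
Check: Park vs Toma — voters closer to Park: 5 of 7.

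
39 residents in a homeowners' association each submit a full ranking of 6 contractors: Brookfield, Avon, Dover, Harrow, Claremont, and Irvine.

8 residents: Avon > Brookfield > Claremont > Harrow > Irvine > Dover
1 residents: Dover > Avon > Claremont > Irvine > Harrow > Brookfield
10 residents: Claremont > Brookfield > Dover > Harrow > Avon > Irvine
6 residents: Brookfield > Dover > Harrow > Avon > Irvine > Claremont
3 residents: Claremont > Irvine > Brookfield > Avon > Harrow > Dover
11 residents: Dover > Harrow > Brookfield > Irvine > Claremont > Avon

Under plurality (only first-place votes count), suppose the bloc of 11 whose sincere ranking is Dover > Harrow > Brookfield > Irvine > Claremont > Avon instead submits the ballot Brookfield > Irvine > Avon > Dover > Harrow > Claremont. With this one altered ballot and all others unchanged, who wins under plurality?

First-place totals with the altered ballot: Brookfield 17, Avon 8, Dover 1, Harrow 0, Claremont 13, Irvine 0.
The switch changes the winner from Claremont to Brookfield.

Brookfield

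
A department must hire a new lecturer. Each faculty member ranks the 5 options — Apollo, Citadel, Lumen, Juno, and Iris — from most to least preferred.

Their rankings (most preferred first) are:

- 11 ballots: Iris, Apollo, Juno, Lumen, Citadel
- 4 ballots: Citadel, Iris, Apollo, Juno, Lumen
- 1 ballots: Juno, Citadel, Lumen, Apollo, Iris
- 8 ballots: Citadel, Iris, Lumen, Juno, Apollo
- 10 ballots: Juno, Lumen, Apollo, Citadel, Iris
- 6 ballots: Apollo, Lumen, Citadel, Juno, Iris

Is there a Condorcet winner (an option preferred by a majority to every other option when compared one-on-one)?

Head-to-head results (40 voters total):
Apollo vs Citadel: Apollo wins 27–13.
Apollo vs Lumen: Apollo wins 21–19.
Apollo vs Juno: Apollo wins 21–19.
Apollo vs Iris: Iris wins 23–17.
Citadel vs Lumen: Lumen wins 27–13.
Citadel vs Juno: Juno wins 22–18.
Citadel vs Iris: Citadel wins 29–11.
Lumen vs Juno: Juno wins 26–14.
Lumen vs Iris: Iris wins 23–17.
Juno vs Iris: Iris wins 23–17.
No candidate beats all others: Apollo beats Citadel beats Iris beats Apollo, a majority cycle.

No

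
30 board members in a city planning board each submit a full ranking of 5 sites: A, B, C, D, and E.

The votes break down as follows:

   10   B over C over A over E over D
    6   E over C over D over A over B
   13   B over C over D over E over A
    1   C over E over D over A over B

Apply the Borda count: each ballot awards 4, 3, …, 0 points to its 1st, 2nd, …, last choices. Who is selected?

B

Borda scores:
  A: 10·2 + 6·1 + 13·0 + 1 = 27
  B: 10·4 + 6·0 + 13·4 + 0 = 92
  C: 10·3 + 6·3 + 13·3 + 4 = 91
  D: 10·0 + 6·2 + 13·2 + 2 = 40
  E: 10·1 + 6·4 + 13·1 + 3 = 50
B has the highest total.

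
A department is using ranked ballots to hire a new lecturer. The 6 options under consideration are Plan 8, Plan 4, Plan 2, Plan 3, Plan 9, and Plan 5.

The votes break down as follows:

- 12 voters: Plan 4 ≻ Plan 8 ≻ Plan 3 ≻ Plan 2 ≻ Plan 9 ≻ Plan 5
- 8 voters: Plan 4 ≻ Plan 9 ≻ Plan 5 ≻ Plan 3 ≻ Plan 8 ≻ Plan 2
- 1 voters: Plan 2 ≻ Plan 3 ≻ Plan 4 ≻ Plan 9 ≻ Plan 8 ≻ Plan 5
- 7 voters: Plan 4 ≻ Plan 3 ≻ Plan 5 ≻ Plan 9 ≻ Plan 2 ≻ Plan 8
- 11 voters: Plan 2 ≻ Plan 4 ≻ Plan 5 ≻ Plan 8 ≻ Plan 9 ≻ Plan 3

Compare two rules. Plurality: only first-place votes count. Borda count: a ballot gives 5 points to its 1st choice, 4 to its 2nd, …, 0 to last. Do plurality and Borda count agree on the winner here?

Plurality first-place counts: Plan 8 0, Plan 4 27, Plan 2 12, Plan 3 0, Plan 9 0, Plan 5 0 → Plan 4.
Borda totals: Plan 8 79, Plan 4 182, Plan 2 91, Plan 3 84, Plan 9 71, Plan 5 78 → Plan 4.
The two rules agree on Plan 4.

Yes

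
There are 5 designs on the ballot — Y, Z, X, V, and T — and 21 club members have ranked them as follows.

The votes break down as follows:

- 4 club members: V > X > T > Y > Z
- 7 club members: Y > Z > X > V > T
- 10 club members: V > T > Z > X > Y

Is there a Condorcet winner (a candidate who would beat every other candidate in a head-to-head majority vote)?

Yes

Head-to-head results (21 voters total):
Y vs Z: Y wins 11–10.
Y vs X: X wins 14–7.
Y vs V: V wins 14–7.
Y vs T: T wins 14–7.
Z vs X: Z wins 17–4.
Z vs V: V wins 14–7.
Z vs T: T wins 14–7.
X vs V: V wins 14–7.
X vs T: X wins 11–10.
V vs T: V wins 21–0.
V beats each rival — Y (14–7), Z (14–7), X (14–7), T (21–0) — so V is the Condorcet winner.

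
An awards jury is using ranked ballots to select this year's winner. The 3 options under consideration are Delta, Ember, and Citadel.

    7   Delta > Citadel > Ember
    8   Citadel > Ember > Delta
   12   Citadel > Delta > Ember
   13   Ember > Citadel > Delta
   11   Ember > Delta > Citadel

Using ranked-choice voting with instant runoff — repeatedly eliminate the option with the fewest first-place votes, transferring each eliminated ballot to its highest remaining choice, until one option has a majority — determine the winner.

Citadel

Round 1: Ember 24, Citadel 20, Delta 7. Delta has the fewest and is eliminated.
Round 2: Citadel 27, Ember 24. Citadel has a majority.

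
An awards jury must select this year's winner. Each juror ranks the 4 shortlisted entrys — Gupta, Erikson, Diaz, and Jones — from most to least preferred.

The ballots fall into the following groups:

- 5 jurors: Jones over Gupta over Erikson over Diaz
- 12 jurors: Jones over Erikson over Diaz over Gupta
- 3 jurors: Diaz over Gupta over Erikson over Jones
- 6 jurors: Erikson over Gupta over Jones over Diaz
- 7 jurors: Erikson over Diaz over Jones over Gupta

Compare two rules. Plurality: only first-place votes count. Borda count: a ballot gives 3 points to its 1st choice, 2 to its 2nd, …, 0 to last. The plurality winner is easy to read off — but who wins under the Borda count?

Plurality first-place counts: Gupta 0, Erikson 13, Diaz 3, Jones 17 → Jones.
Borda totals: Gupta 28, Erikson 71, Diaz 35, Jones 64 → Erikson.

Erikson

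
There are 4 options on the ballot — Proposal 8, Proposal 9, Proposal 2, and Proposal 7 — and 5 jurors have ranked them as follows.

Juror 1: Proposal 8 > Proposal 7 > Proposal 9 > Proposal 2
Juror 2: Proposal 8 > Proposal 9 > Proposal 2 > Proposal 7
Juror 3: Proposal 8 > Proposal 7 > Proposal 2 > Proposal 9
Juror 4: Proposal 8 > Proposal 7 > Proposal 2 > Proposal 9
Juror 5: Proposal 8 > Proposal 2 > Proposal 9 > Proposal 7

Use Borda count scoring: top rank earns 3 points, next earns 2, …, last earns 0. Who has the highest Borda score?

Proposal 8

Borda scores:
  Proposal 8: 3 + 3 + 3 + 3 + 3 = 15
  Proposal 9: 1 + 2 + 0 + 0 + 1 = 4
  Proposal 2: 0 + 1 + 1 + 1 + 2 = 5
  Proposal 7: 2 + 0 + 2 + 2 + 0 = 6
Proposal 8 has the highest total.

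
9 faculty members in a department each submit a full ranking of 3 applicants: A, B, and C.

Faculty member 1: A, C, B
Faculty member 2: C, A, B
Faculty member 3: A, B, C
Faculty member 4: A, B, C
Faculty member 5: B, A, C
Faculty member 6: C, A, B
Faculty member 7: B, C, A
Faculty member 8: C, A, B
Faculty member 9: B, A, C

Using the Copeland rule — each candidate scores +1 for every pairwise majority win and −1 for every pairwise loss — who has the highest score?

Pairwise results:
  A vs B: A wins 6–3.
  A vs C: A wins 5–4.
  B vs C: B wins 5–4.
Copeland scores (wins − losses):
  A: 2 − 0 = 2
  B: 1 − 1 = 0
  C: 0 − 2 = -2
A has the best Copeland score.

A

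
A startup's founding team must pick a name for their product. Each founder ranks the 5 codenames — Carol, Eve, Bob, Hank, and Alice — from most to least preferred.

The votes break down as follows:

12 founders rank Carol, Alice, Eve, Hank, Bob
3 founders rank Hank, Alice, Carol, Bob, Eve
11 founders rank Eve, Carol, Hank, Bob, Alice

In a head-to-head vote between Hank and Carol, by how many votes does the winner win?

Ballots ranking Hank above Carol: 3.
Ballots ranking Carol above Hank: 12+11 = 23.
Carol wins 23–3, a margin of 20.

20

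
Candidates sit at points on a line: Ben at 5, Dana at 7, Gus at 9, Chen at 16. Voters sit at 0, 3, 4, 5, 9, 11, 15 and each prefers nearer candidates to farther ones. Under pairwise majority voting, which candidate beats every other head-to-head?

With single-peaked preferences on a line, the Condorcet winner is the candidate closest to the median voter.
The median voter (position 5) is closest to Ben at 5.
Check: Ben vs Gus — voters closer to Ben: 4 of 7.

Ben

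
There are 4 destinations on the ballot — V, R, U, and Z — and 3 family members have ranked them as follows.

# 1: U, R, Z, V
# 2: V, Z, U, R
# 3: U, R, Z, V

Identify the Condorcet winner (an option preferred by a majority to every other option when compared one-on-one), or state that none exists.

Head-to-head results (3 voters total):
V vs R: R wins 2–1.
V vs U: U wins 2–1.
V vs Z: Z wins 2–1.
R vs U: U wins 3–0.
R vs Z: R wins 2–1.
U vs Z: U wins 2–1.
U beats each rival — V (2–1), R (3–0), Z (2–1) — so U is the Condorcet winner.

U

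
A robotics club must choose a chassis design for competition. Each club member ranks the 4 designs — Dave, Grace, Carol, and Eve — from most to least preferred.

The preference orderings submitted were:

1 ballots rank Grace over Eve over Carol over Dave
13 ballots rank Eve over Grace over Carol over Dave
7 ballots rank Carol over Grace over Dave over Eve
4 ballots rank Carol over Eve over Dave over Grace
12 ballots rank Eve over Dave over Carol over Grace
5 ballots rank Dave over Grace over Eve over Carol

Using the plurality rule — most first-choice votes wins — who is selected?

First-place vote totals:
  Dave: 5
  Grace: 1
  Carol: 11
  Eve: 25
Eve has the most first-place votes.

Eve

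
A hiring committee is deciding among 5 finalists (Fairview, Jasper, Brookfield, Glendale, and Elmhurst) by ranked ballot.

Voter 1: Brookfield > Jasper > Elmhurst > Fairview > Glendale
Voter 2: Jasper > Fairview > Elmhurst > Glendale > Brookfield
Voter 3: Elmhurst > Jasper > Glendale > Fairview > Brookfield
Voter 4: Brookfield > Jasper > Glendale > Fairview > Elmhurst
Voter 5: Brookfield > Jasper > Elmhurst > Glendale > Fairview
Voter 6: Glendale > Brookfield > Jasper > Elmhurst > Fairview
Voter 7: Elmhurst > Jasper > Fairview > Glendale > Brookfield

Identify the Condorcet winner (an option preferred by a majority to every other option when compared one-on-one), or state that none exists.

No Condorcet winner

Head-to-head results (7 voters total):
Fairview vs Jasper: Jasper wins 7–0.
Fairview vs Brookfield: Brookfield wins 4–3.
Fairview vs Glendale: Glendale wins 4–3.
Fairview vs Elmhurst: Elmhurst wins 5–2.
Jasper vs Brookfield: Brookfield wins 4–3.
Jasper vs Glendale: Jasper wins 6–1.
Jasper vs Elmhurst: Jasper wins 5–2.
Brookfield vs Glendale: Glendale wins 4–3.
Brookfield vs Elmhurst: Brookfield wins 4–3.
Glendale vs Elmhurst: Elmhurst wins 5–2.
No candidate beats all others: Jasper beats Glendale beats Brookfield beats Jasper, a majority cycle.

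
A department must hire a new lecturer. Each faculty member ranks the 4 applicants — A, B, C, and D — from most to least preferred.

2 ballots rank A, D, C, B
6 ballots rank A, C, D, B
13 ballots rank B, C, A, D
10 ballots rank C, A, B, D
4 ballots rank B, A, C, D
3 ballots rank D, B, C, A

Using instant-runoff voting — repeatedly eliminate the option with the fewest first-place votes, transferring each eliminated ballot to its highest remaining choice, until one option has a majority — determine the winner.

B

Round 1: B 17, C 10, A 8, D 3. D has the fewest and is eliminated.
Round 2: B 20, C 10, A 8. B has a majority.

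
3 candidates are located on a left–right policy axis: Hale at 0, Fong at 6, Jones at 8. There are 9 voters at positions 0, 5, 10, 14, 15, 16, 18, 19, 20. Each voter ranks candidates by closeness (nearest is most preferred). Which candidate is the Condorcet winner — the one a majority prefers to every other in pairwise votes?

With single-peaked preferences on a line, the Condorcet winner is the candidate closest to the median voter.
The median voter (position 15) is closest to Jones at 8.
Check: Jones vs Hale — voters closer to Jones: 8 of 9.

Jones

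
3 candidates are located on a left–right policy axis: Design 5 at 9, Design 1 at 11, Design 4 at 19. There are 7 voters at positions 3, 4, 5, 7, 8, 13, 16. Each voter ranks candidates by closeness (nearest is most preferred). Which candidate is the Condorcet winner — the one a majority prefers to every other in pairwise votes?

With single-peaked preferences on a line, the Condorcet winner is the candidate closest to the median voter.
The median voter (position 7) is closest to Design 5 at 9.
Check: Design 5 vs Design 4 — voters closer to Design 5: 6 of 7.

Design 5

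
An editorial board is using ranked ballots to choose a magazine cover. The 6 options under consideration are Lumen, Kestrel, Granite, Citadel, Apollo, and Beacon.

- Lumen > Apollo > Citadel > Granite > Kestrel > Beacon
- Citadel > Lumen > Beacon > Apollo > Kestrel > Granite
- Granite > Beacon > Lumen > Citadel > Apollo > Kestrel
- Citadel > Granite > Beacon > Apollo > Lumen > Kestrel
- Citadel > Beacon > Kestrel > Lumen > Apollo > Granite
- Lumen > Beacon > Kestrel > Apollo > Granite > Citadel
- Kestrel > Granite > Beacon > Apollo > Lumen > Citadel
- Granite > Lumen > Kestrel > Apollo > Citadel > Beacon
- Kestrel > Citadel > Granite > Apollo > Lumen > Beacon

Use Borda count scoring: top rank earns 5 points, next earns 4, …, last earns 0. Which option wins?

Borda scores:
  Lumen: 5 + 4 + 3 + 1 + 2 + 5 + 1 + 4 + 1 = 26
  Kestrel: 1 + 1 + 0 + 0 + 3 + 3 + 5 + 3 + 5 = 21
  Granite: 2 + 0 + 5 + 4 + 0 + 1 + 4 + 5 + 3 = 24
  Citadel: 3 + 5 + 2 + 5 + 5 + 0 + 0 + 1 + 4 = 25
  Apollo: 4 + 2 + 1 + 2 + 1 + 2 + 2 + 2 + 2 = 18
  Beacon: 0 + 3 + 4 + 3 + 4 + 4 + 3 + 0 + 0 = 21
Lumen has the highest total.

Lumen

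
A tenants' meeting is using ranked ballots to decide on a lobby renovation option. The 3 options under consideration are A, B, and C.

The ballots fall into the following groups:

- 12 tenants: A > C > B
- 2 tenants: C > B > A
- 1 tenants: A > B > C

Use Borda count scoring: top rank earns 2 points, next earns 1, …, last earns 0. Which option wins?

Borda scores:
  A: 12·2 + 2·0 + 2 = 26
  B: 12·0 + 2·1 + 1 = 3
  C: 12·1 + 2·2 + 0 = 16
A has the highest total.

A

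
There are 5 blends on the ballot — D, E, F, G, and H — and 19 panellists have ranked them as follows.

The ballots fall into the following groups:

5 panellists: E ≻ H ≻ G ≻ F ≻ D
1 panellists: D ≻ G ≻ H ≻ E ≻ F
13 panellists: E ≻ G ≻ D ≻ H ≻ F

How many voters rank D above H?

Ballots ranking D above H: 1+13 = 14.
Ballots ranking H above D: 5.
So 14 of 19 voters prefer D to H.

14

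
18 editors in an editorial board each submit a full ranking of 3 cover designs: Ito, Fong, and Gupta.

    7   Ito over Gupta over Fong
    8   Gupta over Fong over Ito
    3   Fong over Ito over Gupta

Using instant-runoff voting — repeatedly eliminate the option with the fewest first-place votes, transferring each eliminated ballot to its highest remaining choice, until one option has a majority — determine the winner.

Ito

Round 1: Gupta 8, Ito 7, Fong 3. Fong has the fewest and is eliminated.
Round 2: Ito 10, Gupta 8. Ito has a majority.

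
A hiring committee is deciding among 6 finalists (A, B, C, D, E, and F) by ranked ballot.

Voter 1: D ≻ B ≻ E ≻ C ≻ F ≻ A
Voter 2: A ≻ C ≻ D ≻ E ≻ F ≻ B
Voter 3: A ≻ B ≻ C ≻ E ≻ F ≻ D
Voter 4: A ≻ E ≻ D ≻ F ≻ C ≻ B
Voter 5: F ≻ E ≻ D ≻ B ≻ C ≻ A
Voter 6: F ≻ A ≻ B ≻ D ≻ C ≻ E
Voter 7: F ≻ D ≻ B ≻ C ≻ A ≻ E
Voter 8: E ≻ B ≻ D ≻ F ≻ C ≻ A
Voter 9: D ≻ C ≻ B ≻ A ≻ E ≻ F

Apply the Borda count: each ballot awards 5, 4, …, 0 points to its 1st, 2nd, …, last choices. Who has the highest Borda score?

D

Borda scores:
  A: 0 + 5 + 5 + 5 + 0 + 4 + 1 + 0 + 2 = 22
  B: 4 + 0 + 4 + 0 + 2 + 3 + 3 + 4 + 3 = 23
  C: 2 + 4 + 3 + 1 + 1 + 1 + 2 + 1 + 4 = 19
  D: 5 + 3 + 0 + 3 + 3 + 2 + 4 + 3 + 5 = 28
  E: 3 + 2 + 2 + 4 + 4 + 0 + 0 + 5 + 1 = 21
  F: 1 + 1 + 1 + 2 + 5 + 5 + 5 + 2 + 0 = 22
D has the highest total.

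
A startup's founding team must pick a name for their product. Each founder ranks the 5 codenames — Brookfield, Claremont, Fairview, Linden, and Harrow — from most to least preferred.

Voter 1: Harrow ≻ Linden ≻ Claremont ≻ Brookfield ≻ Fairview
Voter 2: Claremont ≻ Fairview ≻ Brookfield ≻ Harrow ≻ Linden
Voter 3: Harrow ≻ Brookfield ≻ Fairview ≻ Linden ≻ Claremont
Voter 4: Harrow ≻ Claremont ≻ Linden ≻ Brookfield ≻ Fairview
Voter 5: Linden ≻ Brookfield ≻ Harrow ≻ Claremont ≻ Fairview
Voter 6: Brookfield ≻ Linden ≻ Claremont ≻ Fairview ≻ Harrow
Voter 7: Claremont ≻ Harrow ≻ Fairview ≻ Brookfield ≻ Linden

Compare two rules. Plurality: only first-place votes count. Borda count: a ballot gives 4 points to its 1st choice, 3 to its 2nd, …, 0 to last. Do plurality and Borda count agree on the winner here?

Plurality first-place counts: Brookfield 1, Claremont 2, Fairview 0, Linden 1, Harrow 3 → Harrow.
Borda totals: Brookfield 15, Claremont 16, Fairview 8, Linden 13, Harrow 18 → Harrow.
The two rules agree on Harrow.

Yes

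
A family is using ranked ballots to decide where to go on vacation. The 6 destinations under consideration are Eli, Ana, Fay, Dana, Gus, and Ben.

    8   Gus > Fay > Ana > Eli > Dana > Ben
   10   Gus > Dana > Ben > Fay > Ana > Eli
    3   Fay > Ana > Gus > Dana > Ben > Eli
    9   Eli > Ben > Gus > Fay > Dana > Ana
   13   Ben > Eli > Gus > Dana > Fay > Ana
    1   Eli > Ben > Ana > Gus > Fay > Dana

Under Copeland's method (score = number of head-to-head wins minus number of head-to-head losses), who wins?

Pairwise results:
  Eli vs Ana: Eli wins 23–21.
  Eli vs Fay: Eli wins 23–21.
  Eli vs Dana: Eli wins 31–13.
  Eli vs Gus: Eli wins 23–21.
  Eli vs Ben: Ben wins 26–18.
  Ana vs Fay: Fay wins 43–1.
  Ana vs Dana: Dana wins 32–12.
  Ana vs Gus: Gus wins 40–4.
  Ana vs Ben: Ben wins 33–11.
  Fay vs Dana: Dana wins 23–21.
  Fay vs Gus: Gus wins 41–3.
  Fay vs Ben: Ben wins 33–11.
  Dana vs Gus: Gus wins 44–0.
  Dana vs Ben: Ben wins 23–21.
  Gus vs Ben: Ben wins 23–21.
Copeland scores (wins − losses):
  Eli: 4 − 1 = 3
  Ana: 0 − 5 = -5
  Fay: 1 − 4 = -3
  Dana: 2 − 3 = -1
  Gus: 3 − 2 = 1
  Ben: 5 − 0 = 5
Ben has the best Copeland score.

Ben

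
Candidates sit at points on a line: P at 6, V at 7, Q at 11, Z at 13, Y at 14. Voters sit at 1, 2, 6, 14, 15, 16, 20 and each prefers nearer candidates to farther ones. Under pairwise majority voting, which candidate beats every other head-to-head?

Y

With single-peaked preferences on a line, the Condorcet winner is the candidate closest to the median voter.
The median voter (position 14) is closest to Y at 14.
Check: Y vs V — voters closer to Y: 4 of 7.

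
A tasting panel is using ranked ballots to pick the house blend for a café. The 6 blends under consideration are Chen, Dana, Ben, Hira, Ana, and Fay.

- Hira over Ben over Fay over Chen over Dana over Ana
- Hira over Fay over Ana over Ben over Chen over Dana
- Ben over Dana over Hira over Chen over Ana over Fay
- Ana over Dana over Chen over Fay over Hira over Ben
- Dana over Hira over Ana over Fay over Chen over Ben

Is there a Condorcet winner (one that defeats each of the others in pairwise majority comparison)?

No

Head-to-head results (5 voters total):
Chen vs Dana: Dana wins 3–2.
Chen vs Ben: Ben wins 3–2.
Chen vs Hira: Hira wins 4–1.
Chen vs Ana: Ana wins 3–2.
Chen vs Fay: Fay wins 3–2.
Dana vs Ben: Ben wins 3–2.
Dana vs Hira: Dana wins 3–2.
Dana vs Ana: Dana wins 3–2.
Dana vs Fay: Dana wins 3–2.
Ben vs Hira: Hira wins 4–1.
Ben vs Ana: Ana wins 3–2.
Ben vs Fay: Fay wins 3–2.
Hira vs Ana: Hira wins 4–1.
Hira vs Fay: Hira wins 4–1.
Ana vs Fay: Ana wins 3–2.
No candidate beats all others: Dana beats Hira beats Ben beats Dana, a majority cycle.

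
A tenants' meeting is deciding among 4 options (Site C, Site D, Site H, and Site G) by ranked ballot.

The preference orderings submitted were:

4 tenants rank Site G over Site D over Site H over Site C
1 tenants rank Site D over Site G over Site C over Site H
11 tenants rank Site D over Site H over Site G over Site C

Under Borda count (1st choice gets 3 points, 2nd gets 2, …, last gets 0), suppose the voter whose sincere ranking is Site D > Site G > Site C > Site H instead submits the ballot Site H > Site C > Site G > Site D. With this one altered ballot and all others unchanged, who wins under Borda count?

Borda totals with the altered ballot: Site C 2, Site D 41, Site H 29, Site G 24.
The winner is unchanged: still Site D.

Site D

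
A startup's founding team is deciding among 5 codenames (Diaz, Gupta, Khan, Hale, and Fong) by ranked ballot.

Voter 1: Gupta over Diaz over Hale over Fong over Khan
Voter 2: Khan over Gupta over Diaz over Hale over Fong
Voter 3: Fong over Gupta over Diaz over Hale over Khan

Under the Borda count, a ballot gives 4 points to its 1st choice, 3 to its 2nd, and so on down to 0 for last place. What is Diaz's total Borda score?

7

Borda scores:
  Diaz: 3 + 2 + 2 = 7
  Gupta: 4 + 3 + 3 = 10
  Khan: 0 + 4 + 0 = 4
  Hale: 2 + 1 + 1 = 4
  Fong: 1 + 0 + 4 = 5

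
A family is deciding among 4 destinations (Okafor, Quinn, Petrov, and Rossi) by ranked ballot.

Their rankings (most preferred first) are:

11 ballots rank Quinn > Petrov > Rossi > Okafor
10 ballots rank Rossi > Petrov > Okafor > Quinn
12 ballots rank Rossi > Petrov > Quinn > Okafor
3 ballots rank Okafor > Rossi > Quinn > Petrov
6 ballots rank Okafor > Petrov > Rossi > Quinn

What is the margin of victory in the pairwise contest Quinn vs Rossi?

Ballots ranking Quinn above Rossi: 11.
Ballots ranking Rossi above Quinn: 10+12+3+6 = 31.
Rossi wins 31–11, a margin of 20.

20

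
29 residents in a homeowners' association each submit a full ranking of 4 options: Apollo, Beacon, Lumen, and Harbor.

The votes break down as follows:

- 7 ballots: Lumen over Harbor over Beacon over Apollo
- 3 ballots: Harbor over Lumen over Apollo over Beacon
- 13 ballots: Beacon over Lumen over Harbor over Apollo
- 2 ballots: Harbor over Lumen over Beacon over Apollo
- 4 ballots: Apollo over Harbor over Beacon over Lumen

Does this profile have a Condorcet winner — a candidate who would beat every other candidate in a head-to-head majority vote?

No

Head-to-head results (29 voters total):
Apollo vs Beacon: Beacon wins 22–7.
Apollo vs Lumen: Lumen wins 25–4.
Apollo vs Harbor: Harbor wins 25–4.
Beacon vs Lumen: Beacon wins 17–12.
Beacon vs Harbor: Harbor wins 16–13.
Lumen vs Harbor: Lumen wins 20–9.
No candidate beats all others: Beacon beats Lumen beats Harbor beats Beacon, a majority cycle.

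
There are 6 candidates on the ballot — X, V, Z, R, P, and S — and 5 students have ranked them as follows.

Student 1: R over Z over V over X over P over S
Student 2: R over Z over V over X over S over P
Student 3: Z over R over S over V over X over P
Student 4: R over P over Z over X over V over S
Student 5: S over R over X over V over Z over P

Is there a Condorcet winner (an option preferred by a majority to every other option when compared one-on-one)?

Yes

Head-to-head results (5 voters total):
X vs V: V wins 3–2.
X vs Z: Z wins 4–1.
X vs R: R wins 5–0.
X vs P: X wins 4–1.
X vs S: X wins 3–2.
V vs Z: Z wins 4–1.
V vs R: R wins 5–0.
V vs P: V wins 4–1.
V vs S: V wins 3–2.
Z vs R: R wins 4–1.
Z vs P: Z wins 4–1.
Z vs S: Z wins 4–1.
R vs P: R wins 5–0.
R vs S: R wins 4–1.
P vs S: S wins 3–2.
R beats each rival — X (5–0), V (5–0), Z (4–1), P (5–0), S (4–1) — so R is the Condorcet winner.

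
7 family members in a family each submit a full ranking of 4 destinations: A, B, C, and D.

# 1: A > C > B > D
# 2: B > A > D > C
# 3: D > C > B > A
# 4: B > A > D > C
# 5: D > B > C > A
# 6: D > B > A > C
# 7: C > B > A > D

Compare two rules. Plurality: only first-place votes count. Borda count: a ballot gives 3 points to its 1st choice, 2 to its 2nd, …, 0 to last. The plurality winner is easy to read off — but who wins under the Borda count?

Plurality first-place counts: A 1, B 2, C 1, D 3 → D.
Borda totals: A 9, B 14, C 8, D 11 → B.

B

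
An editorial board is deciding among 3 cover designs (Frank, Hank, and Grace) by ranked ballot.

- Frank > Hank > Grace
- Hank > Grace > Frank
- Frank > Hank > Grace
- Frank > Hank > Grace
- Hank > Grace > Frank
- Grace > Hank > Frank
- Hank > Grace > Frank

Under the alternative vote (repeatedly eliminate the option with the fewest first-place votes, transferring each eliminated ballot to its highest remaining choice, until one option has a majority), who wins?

Hank

Round 1: Frank 3, Hank 3, Grace 1. Grace has the fewest and is eliminated.
Round 2: Hank 4, Frank 3. Hank has a majority.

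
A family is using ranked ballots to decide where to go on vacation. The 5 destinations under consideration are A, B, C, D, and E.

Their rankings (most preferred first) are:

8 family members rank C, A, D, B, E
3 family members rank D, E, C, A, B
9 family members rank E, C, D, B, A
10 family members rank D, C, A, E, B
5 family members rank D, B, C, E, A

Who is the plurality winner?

First-place vote totals:
  A: 0
  B: 0
  C: 8
  D: 18
  E: 9
D has the most first-place votes.

D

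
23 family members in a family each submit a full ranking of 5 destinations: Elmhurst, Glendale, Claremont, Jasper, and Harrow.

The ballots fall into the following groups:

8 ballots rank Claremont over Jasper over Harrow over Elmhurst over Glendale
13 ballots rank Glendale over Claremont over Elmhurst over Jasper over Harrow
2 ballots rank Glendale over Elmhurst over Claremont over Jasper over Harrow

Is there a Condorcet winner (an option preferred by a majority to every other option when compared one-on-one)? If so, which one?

Head-to-head results (23 voters total):
Elmhurst vs Glendale: Glendale wins 15–8.
Elmhurst vs Claremont: Claremont wins 21–2.
Elmhurst vs Jasper: Elmhurst wins 15–8.
Elmhurst vs Harrow: Elmhurst wins 15–8.
Glendale vs Claremont: Glendale wins 15–8.
Glendale vs Jasper: Glendale wins 15–8.
Glendale vs Harrow: Glendale wins 15–8.
Claremont vs Jasper: Claremont wins 23–0.
Claremont vs Harrow: Claremont wins 23–0.
Jasper vs Harrow: Jasper wins 23–0.
Glendale beats each rival — Elmhurst (15–8), Claremont (15–8), Jasper (15–8), Harrow (15–8) — so Glendale is the Condorcet winner.

Glendale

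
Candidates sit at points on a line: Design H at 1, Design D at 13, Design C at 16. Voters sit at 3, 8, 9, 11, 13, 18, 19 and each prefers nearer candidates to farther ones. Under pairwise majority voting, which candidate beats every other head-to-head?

Design D

With single-peaked preferences on a line, the Condorcet winner is the candidate closest to the median voter.
The median voter (position 11) is closest to Design D at 13.
Check: Design D vs Design H — voters closer to Design D: 6 of 7.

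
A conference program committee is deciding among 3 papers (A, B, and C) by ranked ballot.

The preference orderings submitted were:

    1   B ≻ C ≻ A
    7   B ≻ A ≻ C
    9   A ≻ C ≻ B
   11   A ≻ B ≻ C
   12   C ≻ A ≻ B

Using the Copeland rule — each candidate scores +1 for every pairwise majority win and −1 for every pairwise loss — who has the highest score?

A

Pairwise results:
  A vs B: A wins 32–8.
  A vs C: A wins 27–13.
  B vs C: C wins 21–19.
Copeland scores (wins − losses):
  A: 2 − 0 = 2
  B: 0 − 2 = -2
  C: 1 − 1 = 0
A has the best Copeland score.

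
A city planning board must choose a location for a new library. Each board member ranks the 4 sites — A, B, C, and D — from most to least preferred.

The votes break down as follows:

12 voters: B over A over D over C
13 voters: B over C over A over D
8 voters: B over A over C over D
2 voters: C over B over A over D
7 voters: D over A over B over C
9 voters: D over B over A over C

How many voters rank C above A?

Ballots ranking C above A: 13+2 = 15.
Ballots ranking A above C: 12+8+7+9 = 36.
So 15 of 51 voters prefer C to A.

15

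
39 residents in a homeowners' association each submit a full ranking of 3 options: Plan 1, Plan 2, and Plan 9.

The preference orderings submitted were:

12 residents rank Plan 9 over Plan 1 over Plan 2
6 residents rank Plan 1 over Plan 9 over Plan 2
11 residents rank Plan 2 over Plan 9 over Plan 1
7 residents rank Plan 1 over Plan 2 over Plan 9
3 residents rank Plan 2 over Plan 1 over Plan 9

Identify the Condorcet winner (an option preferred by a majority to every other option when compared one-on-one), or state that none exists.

There is no Condorcet winner

Head-to-head results (39 voters total):
Plan 1 vs Plan 2: Plan 1 wins 25–14.
Plan 1 vs Plan 9: Plan 9 wins 23–16.
Plan 2 vs Plan 9: Plan 2 wins 21–18.
No candidate beats all others: Plan 1 beats Plan 2 beats Plan 9 beats Plan 1, a majority cycle.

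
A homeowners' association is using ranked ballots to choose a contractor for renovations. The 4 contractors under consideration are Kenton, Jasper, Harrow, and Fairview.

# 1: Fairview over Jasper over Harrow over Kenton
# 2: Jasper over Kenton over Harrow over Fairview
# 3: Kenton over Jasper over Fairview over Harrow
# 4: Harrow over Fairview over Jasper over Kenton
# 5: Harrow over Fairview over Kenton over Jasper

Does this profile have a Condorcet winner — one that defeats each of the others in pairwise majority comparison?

No

Head-to-head results (5 voters total):
Kenton vs Jasper: Jasper wins 3–2.
Kenton vs Harrow: Harrow wins 3–2.
Kenton vs Fairview: Fairview wins 3–2.
Jasper vs Harrow: Jasper wins 3–2.
Jasper vs Fairview: Fairview wins 3–2.
Harrow vs Fairview: Harrow wins 3–2.
No candidate beats all others: Jasper beats Harrow beats Fairview beats Jasper, a majority cycle.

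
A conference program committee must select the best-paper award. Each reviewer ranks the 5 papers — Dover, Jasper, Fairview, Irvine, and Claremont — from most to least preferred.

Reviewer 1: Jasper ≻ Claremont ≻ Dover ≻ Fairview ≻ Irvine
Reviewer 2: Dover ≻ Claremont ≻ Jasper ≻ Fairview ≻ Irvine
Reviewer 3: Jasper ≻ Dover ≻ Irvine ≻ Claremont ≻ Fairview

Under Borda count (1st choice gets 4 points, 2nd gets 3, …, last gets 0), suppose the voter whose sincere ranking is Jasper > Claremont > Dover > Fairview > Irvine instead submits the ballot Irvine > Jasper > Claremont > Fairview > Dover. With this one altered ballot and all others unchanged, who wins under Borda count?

Borda totals with the altered ballot: Dover 7, Jasper 9, Fairview 2, Irvine 6, Claremont 6.
The winner is unchanged: still Jasper.

Jasper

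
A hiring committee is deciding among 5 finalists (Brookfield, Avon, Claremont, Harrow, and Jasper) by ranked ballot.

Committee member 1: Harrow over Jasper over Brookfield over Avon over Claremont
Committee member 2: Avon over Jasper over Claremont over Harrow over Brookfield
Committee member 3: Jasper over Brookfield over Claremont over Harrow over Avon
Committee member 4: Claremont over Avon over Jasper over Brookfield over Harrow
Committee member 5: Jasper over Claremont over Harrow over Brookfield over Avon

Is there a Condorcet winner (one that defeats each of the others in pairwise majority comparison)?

Yes

Head-to-head results (5 voters total):
Brookfield vs Avon: Brookfield wins 3–2.
Brookfield vs Claremont: Claremont wins 3–2.
Brookfield vs Harrow: Harrow wins 3–2.
Brookfield vs Jasper: Jasper wins 5–0.
Avon vs Claremont: Claremont wins 3–2.
Avon vs Harrow: Harrow wins 3–2.
Avon vs Jasper: Jasper wins 3–2.
Claremont vs Harrow: Claremont wins 4–1.
Claremont vs Jasper: Jasper wins 4–1.
Harrow vs Jasper: Jasper wins 4–1.
Jasper beats each rival — Brookfield (5–0), Avon (3–2), Claremont (4–1), Harrow (4–1) — so Jasper is the Condorcet winner.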